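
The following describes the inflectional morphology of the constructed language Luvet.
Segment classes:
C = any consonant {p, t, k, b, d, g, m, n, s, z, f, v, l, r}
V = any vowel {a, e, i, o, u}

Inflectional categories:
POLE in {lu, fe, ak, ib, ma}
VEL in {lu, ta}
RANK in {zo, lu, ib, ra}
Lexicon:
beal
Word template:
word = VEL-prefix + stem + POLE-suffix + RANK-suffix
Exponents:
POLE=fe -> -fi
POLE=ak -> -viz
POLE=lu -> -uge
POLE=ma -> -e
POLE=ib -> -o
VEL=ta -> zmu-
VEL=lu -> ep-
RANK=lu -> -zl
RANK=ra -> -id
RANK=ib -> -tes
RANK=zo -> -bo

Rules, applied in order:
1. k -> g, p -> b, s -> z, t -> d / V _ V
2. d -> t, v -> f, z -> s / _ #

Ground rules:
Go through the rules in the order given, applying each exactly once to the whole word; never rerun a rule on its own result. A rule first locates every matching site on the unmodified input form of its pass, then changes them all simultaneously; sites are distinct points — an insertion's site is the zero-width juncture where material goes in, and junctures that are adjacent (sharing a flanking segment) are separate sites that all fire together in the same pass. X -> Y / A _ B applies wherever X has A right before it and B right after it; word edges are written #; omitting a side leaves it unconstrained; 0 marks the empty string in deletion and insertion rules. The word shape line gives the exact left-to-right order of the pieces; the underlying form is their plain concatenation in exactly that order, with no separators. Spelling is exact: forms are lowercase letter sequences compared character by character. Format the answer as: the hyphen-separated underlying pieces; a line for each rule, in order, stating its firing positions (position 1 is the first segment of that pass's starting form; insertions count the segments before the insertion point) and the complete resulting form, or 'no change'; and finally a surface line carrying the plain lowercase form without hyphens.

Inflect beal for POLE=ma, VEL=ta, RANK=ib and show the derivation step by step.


underlying: zmu-beal-e-tes
1. k -> g, p -> b, s -> z, t -> d / V _ V: fires at position(s) 9: zmubealedes
2. d -> t, v -> f, z -> s / _ #: no change
surface: zmubealedes


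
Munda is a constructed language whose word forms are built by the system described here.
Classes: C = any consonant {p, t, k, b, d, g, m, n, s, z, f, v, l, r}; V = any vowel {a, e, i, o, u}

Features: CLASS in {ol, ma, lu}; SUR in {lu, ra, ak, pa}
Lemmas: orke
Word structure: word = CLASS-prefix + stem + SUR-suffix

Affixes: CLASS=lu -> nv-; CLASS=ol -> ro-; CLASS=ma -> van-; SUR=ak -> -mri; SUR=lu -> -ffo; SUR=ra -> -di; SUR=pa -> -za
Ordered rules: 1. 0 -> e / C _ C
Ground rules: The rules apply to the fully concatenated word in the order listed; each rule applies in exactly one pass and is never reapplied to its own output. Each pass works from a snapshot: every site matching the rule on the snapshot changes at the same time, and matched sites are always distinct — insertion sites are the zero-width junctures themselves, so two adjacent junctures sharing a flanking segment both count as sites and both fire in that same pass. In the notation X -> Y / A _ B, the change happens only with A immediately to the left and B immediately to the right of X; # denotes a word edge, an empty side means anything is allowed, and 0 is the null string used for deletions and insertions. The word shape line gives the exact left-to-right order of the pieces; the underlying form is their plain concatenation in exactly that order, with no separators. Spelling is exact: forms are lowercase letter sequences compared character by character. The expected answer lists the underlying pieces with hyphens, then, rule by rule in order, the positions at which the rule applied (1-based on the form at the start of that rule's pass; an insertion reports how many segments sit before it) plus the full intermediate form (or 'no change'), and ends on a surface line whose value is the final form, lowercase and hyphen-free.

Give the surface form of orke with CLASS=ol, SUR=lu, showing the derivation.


underlying: ro-orke-ffo
1. 0 -> e / C _ C: inserts after position(s) 4, 7: roorekefefo
surface: roorekefefo


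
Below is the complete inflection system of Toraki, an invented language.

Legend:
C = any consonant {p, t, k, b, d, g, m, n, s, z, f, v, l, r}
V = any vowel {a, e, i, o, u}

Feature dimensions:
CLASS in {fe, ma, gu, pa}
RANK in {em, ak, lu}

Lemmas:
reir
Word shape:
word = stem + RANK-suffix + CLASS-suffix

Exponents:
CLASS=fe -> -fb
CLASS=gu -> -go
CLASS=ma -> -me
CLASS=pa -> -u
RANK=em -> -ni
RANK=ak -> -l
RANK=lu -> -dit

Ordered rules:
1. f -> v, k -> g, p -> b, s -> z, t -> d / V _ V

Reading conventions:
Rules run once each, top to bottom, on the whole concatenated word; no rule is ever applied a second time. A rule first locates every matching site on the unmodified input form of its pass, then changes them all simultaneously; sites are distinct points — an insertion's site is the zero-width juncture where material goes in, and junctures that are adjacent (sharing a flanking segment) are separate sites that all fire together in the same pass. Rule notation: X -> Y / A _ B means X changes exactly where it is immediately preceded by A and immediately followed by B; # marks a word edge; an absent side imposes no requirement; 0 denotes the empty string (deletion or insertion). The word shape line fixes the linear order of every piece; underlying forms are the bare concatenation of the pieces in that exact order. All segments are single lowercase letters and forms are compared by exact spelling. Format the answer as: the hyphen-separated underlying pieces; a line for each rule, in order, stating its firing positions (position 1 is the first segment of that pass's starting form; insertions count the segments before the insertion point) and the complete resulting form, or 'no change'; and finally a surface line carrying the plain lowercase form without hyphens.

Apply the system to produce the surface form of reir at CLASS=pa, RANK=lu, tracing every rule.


underlying: reir-dit-u
1. f -> v, k -> g, p -> b, s -> z, t -> d / V _ V: fires at position(s) 7: reirdidu
surface: reirdidu


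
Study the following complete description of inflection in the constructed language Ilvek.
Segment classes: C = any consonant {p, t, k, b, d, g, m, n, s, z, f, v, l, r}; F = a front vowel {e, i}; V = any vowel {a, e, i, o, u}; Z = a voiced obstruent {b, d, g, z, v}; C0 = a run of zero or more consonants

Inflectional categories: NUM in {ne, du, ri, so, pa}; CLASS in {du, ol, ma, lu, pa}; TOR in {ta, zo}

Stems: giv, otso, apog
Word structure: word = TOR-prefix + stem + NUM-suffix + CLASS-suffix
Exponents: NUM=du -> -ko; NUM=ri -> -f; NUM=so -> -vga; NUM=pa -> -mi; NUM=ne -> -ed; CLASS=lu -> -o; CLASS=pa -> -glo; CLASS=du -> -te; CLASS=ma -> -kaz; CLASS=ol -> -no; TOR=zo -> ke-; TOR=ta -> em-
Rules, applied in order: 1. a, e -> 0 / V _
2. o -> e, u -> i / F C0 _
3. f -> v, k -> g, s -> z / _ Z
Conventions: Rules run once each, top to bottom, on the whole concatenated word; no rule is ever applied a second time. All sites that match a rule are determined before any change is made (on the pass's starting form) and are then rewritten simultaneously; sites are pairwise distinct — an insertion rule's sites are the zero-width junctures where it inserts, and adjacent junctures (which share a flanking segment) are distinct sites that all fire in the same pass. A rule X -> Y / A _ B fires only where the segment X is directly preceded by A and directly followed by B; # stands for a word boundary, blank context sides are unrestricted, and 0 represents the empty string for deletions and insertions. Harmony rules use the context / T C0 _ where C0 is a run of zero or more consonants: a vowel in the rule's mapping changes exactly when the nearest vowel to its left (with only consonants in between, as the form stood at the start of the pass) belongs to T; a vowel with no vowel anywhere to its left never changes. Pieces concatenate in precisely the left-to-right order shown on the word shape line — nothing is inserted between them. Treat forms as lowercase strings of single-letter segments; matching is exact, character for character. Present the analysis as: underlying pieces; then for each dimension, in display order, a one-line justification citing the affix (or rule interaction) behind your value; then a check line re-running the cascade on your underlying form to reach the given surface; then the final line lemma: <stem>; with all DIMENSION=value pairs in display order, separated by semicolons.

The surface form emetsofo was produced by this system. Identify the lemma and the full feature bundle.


underlying: em-otso-f-o
NUM=ri - signalled by the affix -f
CLASS=lu - signalled by the affix -o
TOR=ta - signalled by the affix em-
check: emotsofo -> emotsofo -> emetsofo -> emetsofo
lemma: otso; NUM=ri; CLASS=lu; TOR=ta


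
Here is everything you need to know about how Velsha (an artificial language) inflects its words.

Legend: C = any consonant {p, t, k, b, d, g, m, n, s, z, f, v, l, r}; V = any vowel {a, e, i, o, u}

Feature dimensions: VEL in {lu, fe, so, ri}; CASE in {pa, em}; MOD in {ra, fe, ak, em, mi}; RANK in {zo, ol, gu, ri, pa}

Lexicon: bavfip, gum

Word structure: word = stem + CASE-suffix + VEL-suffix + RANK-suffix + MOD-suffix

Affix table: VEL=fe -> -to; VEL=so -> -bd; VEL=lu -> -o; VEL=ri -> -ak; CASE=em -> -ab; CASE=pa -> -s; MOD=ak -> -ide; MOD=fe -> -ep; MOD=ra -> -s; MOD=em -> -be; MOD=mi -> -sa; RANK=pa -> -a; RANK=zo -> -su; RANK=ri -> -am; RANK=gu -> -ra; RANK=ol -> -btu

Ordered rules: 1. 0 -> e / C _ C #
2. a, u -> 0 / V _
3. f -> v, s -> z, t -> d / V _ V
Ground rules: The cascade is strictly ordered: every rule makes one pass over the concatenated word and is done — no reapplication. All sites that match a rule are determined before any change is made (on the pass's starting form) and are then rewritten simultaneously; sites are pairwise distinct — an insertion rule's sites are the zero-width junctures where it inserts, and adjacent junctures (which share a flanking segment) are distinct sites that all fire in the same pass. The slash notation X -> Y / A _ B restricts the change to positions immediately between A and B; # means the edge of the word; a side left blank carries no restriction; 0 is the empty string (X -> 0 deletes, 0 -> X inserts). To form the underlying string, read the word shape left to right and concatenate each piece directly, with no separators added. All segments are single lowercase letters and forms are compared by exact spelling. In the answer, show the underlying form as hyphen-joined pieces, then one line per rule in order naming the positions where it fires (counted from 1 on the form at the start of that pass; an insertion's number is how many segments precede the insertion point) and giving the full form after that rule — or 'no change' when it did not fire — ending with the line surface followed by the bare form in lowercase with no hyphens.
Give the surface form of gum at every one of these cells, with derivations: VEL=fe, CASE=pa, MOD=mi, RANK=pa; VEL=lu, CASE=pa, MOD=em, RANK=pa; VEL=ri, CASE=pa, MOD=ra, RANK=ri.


cell VEL=fe, CASE=pa, MOD=mi, RANK=pa:
underlying: gum-s-to-a-sa
1. 0 -> e / C _ C #: no change
2. a, u -> 0 / V _: fires at position(s) 7: gumstosa
3. f -> v, s -> z, t -> d / V _ V: fires at position(s) 7: gumstoza
surface: gumstoza

cell VEL=lu, CASE=pa, MOD=em, RANK=pa:
underlying: gum-s-o-a-be
1. 0 -> e / C _ C #: no change
2. a, u -> 0 / V _: fires at position(s) 6: gumsobe
3. f -> v, s -> z, t -> d / V _ V: no change
surface: gumsobe

cell VEL=ri, CASE=pa, MOD=ra, RANK=ri:
underlying: gum-s-ak-am-s
1. 0 -> e / C _ C #: inserts after position(s) 8: gumsakames
2. a, u -> 0 / V _: no change
3. f -> v, s -> z, t -> d / V _ V: no change
surface: gumsakames


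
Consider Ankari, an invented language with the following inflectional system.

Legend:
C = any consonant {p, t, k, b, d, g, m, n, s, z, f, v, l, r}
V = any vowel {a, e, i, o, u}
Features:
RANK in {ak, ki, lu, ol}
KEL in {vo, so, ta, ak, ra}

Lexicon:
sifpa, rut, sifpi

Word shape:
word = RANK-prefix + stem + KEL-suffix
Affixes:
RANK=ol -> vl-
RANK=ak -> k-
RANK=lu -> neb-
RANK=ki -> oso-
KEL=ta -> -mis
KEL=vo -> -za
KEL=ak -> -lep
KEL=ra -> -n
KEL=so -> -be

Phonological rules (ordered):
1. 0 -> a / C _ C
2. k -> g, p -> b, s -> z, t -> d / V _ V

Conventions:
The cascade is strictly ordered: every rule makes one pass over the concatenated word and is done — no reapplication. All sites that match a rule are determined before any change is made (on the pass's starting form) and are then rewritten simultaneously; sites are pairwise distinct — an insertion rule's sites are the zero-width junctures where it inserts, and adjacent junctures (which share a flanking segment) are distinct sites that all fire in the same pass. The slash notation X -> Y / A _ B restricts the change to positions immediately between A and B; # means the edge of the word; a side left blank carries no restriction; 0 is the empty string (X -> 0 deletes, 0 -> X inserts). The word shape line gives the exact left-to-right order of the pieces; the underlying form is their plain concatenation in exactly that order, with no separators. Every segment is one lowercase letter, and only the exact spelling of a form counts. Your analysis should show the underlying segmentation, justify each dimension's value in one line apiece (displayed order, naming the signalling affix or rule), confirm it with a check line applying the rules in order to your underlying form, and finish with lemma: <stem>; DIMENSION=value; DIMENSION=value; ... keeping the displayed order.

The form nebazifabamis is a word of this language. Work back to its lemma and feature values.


underlying: neb-sifpa-mis
RANK=lu - signalled by the affix neb-
KEL=ta - signalled by the affix -mis
check: nebsifpamis -> nebasifapamis -> nebazifabamis
lemma: sifpa; RANK=lu; KEL=ta


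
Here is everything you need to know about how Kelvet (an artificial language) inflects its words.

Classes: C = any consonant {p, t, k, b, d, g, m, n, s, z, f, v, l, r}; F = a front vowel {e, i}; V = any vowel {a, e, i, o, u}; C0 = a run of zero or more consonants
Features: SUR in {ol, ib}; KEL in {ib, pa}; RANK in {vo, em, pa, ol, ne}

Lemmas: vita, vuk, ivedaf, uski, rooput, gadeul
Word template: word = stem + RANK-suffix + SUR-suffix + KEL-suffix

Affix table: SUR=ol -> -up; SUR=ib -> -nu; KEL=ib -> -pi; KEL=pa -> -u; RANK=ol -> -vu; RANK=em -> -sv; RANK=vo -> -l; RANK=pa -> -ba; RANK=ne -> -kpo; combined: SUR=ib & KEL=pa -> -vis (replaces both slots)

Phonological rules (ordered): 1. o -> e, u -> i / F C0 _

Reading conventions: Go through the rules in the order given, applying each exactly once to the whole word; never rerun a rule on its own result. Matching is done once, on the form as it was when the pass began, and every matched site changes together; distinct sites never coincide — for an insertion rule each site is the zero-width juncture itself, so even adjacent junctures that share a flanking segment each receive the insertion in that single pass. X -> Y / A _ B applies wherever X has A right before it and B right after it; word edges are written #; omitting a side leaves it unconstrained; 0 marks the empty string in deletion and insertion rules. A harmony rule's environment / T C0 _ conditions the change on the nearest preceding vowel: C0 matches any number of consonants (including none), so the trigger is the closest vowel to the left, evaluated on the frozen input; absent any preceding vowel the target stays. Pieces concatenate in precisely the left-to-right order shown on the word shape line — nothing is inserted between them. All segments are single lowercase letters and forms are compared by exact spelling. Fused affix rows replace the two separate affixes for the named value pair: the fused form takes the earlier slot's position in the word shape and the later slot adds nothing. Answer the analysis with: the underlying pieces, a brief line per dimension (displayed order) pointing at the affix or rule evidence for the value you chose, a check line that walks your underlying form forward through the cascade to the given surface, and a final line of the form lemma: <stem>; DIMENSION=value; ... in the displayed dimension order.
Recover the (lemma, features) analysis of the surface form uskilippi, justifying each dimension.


underlying: uski-l-up-pi
SUR=ol - signalled by the affix -up
KEL=ib - signalled by the affix -pi
RANK=vo - signalled by the affix -l
check: uskiluppi -> uskilippi
lemma: uski; SUR=ol; KEL=ib; RANK=vo


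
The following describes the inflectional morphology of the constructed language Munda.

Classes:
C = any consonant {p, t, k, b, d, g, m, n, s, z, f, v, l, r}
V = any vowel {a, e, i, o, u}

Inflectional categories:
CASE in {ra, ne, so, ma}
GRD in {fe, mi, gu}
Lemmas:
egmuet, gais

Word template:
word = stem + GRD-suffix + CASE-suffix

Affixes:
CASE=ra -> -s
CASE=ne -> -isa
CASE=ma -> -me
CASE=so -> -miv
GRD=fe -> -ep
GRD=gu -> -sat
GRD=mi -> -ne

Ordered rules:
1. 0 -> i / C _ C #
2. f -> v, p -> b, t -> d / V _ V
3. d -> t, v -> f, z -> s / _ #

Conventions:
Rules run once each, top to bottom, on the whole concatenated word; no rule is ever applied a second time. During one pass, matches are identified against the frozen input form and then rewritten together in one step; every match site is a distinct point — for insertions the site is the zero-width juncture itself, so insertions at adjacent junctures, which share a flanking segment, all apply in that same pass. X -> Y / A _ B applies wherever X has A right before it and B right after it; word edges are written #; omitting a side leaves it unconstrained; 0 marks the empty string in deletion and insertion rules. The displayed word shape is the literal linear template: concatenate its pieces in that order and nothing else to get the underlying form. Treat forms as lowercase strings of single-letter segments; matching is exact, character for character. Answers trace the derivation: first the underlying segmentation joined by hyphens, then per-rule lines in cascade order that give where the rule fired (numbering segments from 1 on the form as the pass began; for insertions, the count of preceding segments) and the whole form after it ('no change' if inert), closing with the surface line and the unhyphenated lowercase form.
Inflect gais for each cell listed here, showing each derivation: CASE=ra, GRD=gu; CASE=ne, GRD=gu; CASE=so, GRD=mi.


cell CASE=ra, GRD=gu:
underlying: gais-sat-s
1. 0 -> i / C _ C #: inserts after position(s) 7: gaissatis
2. f -> v, p -> b, t -> d / V _ V: fires at position(s) 7: gaissadis
3. d -> t, v -> f, z -> s / _ #: no change
surface: gaissadis

cell CASE=ne, GRD=gu:
underlying: gais-sat-isa
1. 0 -> i / C _ C #: no change
2. f -> v, p -> b, t -> d / V _ V: fires at position(s) 7: gaissadisa
3. d -> t, v -> f, z -> s / _ #: no change
surface: gaissadisa

cell CASE=so, GRD=mi:
underlying: gais-ne-miv
1. 0 -> i / C _ C #: no change
2. f -> v, p -> b, t -> d / V _ V: no change
3. d -> t, v -> f, z -> s / _ #: fires at position(s) 9: gaisnemif
surface: gaisnemif


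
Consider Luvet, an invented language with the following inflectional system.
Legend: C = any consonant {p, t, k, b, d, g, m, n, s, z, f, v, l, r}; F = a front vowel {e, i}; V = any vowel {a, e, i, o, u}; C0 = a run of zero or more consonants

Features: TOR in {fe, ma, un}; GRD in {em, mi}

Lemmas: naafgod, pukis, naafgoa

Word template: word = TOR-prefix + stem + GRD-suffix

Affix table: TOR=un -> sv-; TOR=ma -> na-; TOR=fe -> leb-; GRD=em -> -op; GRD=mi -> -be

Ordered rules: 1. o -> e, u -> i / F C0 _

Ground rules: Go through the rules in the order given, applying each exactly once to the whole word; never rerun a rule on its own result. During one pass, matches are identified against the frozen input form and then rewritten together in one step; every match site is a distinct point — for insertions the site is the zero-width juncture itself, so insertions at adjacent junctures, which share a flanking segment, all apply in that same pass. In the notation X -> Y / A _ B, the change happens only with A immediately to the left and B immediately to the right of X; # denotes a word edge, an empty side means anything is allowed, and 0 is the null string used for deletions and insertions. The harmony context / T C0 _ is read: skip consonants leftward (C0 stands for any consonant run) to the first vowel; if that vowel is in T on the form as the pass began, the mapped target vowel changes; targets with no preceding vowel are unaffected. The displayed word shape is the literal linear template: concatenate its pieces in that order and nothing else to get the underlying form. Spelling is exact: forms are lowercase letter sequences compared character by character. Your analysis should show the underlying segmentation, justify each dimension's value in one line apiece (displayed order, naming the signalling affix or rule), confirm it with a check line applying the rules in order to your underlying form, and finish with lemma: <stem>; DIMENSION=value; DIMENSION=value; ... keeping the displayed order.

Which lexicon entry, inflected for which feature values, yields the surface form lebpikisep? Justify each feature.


underlying: leb-pukis-op
TOR=fe - signalled by the affix leb-
GRD=em - signalled by the affix -op
check: lebpukisop -> lebpikisep
lemma: pukis; TOR=fe; GRD=em


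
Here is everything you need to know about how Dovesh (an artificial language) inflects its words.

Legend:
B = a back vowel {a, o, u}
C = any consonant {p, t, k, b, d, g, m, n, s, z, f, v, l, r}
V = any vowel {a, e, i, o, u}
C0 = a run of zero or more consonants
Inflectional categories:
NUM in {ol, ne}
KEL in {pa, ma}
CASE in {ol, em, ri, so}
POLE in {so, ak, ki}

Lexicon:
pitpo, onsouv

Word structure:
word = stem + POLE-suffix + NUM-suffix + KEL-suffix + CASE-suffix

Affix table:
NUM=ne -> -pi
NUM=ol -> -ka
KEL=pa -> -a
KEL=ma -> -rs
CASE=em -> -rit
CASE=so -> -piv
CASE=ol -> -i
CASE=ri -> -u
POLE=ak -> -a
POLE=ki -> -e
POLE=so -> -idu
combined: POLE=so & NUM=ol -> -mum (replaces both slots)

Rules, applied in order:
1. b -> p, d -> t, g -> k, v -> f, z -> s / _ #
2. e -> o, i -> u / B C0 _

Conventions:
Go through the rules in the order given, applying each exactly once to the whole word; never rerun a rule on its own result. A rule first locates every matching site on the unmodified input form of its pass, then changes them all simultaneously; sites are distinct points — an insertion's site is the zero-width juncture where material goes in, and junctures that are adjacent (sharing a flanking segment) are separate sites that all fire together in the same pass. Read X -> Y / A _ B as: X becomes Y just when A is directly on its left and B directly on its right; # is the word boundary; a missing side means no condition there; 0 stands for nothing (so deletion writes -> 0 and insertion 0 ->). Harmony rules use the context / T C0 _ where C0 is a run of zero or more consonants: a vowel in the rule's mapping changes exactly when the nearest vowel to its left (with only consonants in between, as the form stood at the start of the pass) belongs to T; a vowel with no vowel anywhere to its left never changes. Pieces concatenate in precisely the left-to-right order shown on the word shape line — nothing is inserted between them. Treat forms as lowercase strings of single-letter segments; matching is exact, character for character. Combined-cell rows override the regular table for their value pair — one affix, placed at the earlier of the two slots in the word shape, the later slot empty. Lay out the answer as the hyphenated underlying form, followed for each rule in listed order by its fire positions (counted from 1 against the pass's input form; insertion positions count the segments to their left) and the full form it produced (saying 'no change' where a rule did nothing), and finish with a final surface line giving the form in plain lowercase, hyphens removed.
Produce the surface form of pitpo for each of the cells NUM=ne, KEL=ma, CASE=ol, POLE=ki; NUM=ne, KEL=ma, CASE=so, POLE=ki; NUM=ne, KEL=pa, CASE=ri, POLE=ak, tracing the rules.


cell NUM=ne, KEL=ma, CASE=ol, POLE=ki:
underlying: pitpo-e-pi-rs-i
1. b -> p, d -> t, g -> k, v -> f, z -> s / _ #: no change
2. e -> o, i -> u / B C0 _: fires at position(s) 6: pitpoopirsi
surface: pitpoopirsi

cell NUM=ne, KEL=ma, CASE=so, POLE=ki:
underlying: pitpo-e-pi-rs-piv
1. b -> p, d -> t, g -> k, v -> f, z -> s / _ #: fires at position(s) 13: pitpoepirspif
2. e -> o, i -> u / B C0 _: fires at position(s) 6: pitpoopirspif
surface: pitpoopirspif

cell NUM=ne, KEL=pa, CASE=ri, POLE=ak:
underlying: pitpo-a-pi-a-u
1. b -> p, d -> t, g -> k, v -> f, z -> s / _ #: no change
2. e -> o, i -> u / B C0 _: fires at position(s) 8: pitpoapuau
surface: pitpoapuau


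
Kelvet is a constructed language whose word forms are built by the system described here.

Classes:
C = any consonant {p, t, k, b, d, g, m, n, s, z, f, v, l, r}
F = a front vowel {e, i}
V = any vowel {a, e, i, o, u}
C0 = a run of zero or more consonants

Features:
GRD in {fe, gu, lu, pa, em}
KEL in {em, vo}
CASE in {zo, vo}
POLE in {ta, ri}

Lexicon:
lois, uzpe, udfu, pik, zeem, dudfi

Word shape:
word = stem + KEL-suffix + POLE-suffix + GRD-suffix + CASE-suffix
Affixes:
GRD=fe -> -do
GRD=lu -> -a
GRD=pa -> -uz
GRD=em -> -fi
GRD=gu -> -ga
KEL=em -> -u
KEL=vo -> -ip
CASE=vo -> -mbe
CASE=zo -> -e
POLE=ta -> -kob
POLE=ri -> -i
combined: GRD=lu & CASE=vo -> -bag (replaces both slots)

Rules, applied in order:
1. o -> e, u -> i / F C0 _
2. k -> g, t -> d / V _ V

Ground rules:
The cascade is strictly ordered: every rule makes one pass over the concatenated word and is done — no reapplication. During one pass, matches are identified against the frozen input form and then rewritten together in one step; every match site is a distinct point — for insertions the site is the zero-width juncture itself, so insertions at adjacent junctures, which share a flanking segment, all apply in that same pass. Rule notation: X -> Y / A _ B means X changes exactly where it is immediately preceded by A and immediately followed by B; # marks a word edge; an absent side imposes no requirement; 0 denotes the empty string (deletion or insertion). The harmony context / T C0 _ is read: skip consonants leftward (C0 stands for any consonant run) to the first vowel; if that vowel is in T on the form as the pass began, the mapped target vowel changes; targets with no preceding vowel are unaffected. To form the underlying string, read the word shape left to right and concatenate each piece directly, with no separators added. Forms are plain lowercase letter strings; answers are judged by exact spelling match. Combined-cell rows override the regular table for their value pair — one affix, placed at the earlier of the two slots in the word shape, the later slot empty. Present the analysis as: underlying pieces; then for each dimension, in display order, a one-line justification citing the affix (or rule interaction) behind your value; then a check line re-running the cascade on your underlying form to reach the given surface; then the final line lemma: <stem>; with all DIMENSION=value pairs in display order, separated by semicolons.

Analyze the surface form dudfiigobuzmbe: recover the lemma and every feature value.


underlying: dudfi-u-kob-uz-mbe
GRD=pa - signalled by the affix -uz
KEL=em - signalled by the affix -u
CASE=vo - signalled by the affix -mbe
POLE=ta - signalled by the affix -kob
check: dudfiukobuzmbe -> dudfiikobuzmbe -> dudfiigobuzmbe
lemma: dudfi; GRD=pa; KEL=em; CASE=vo; POLE=ta


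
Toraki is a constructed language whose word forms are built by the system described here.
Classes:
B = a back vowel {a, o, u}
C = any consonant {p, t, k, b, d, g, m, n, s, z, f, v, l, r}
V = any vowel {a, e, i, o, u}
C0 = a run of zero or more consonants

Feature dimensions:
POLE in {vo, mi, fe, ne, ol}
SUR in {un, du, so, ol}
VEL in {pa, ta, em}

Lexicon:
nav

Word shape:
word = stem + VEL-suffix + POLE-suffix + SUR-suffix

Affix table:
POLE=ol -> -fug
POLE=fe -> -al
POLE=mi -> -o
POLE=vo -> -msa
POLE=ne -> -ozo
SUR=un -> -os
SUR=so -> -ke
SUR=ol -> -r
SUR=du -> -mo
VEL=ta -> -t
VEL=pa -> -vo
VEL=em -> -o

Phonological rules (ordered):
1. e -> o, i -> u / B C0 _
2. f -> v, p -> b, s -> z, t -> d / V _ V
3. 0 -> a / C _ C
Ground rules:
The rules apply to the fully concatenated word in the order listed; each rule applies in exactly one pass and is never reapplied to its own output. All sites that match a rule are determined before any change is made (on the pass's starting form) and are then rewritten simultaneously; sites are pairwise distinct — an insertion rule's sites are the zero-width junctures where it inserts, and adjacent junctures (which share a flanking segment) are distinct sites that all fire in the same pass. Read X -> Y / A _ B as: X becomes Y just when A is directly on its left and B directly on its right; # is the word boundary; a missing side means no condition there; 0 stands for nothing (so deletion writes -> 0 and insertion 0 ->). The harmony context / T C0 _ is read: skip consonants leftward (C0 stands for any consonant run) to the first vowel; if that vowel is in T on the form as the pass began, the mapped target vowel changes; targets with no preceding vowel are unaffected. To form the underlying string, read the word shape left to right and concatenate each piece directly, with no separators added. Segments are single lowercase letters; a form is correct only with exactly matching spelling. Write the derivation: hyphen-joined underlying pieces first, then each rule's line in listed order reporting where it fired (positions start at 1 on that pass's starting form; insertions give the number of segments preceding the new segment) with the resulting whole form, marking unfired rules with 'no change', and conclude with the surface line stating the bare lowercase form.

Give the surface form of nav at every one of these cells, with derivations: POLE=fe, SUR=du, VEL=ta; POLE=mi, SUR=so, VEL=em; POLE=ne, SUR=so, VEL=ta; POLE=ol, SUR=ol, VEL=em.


cell POLE=fe, SUR=du, VEL=ta:
underlying: nav-t-al-mo
1. e -> o, i -> u / B C0 _: no change
2. f -> v, p -> b, s -> z, t -> d / V _ V: no change
3. 0 -> a / C _ C: inserts after position(s) 3, 6: navatalamo
surface: navatalamo

cell POLE=mi, SUR=so, VEL=em:
underlying: nav-o-o-ke
1. e -> o, i -> u / B C0 _: fires at position(s) 7: navooko
2. f -> v, p -> b, s -> z, t -> d / V _ V: no change
3. 0 -> a / C _ C: no change
surface: navooko

cell POLE=ne, SUR=so, VEL=ta:
underlying: nav-t-ozo-ke
1. e -> o, i -> u / B C0 _: fires at position(s) 9: navtozoko
2. f -> v, p -> b, s -> z, t -> d / V _ V: no change
3. 0 -> a / C _ C: inserts after position(s) 3: navatozoko
surface: navatozoko

cell POLE=ol, SUR=ol, VEL=em:
underlying: nav-o-fug-r
1. e -> o, i -> u / B C0 _: no change
2. f -> v, p -> b, s -> z, t -> d / V _ V: fires at position(s) 5: navovugr
3. 0 -> a / C _ C: inserts after position(s) 7: navovugar
surface: navovugar


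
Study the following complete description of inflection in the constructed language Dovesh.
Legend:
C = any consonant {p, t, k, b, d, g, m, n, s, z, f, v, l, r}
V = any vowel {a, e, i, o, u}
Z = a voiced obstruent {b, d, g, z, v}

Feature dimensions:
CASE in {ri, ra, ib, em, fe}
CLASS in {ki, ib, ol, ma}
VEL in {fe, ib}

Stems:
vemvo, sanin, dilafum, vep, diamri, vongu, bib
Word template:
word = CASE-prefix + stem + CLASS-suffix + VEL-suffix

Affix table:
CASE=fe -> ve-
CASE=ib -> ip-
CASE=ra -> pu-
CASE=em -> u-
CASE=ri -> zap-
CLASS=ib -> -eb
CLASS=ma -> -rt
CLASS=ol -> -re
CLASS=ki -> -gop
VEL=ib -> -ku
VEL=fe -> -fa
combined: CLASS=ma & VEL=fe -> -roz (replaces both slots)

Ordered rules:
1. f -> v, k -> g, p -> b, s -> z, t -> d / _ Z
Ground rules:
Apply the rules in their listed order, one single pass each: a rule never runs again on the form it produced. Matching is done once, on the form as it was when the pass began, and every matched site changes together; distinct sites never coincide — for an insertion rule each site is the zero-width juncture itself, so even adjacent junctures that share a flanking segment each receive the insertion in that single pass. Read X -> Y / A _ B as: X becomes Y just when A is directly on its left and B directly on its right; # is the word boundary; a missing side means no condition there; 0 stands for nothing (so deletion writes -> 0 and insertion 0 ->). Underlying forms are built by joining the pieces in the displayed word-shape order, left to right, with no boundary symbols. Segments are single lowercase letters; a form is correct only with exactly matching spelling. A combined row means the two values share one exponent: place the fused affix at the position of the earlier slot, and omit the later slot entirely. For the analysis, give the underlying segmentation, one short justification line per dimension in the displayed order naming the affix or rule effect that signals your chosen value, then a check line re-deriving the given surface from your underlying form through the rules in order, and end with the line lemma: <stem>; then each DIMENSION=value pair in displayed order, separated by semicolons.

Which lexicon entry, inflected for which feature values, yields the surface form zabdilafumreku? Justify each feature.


underlying: zap-dilafum-re-ku
CASE=ri - signalled by the affix zap-
CLASS=ol - signalled by the affix -re
VEL=ib - signalled by the affix -ku
check: zapdilafumreku -> zabdilafumreku
lemma: dilafum; CASE=ri; CLASS=ol; VEL=ib


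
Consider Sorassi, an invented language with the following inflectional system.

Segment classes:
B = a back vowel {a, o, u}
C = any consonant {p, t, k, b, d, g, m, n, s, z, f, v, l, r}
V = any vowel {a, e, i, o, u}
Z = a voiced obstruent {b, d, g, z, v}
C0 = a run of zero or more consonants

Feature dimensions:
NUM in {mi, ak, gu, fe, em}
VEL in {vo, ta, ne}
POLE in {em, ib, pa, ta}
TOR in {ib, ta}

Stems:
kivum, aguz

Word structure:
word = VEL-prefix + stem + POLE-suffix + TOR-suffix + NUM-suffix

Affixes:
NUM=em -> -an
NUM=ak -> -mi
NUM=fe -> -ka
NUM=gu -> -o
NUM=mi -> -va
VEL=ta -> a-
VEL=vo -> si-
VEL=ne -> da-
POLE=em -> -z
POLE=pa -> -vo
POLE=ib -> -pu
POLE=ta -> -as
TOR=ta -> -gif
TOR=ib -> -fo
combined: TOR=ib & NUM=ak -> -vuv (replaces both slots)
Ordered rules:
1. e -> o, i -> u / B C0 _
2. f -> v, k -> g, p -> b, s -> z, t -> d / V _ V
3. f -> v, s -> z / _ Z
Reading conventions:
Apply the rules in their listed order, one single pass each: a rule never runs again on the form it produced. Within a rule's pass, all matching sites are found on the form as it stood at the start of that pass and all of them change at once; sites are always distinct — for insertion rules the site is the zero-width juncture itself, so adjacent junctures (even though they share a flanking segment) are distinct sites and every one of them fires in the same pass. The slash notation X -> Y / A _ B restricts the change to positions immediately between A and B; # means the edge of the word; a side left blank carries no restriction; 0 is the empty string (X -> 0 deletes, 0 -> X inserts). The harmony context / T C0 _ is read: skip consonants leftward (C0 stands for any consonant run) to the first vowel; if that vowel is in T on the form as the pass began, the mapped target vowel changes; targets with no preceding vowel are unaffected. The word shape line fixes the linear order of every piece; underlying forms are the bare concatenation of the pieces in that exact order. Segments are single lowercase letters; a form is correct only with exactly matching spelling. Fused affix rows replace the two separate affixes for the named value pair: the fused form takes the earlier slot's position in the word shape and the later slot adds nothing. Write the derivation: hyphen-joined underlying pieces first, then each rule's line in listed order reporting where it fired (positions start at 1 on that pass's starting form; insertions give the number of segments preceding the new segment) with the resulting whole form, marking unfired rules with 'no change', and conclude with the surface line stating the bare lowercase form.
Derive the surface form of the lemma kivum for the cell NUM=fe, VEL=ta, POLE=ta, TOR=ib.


underlying: a-kivum-as-fo-ka
1. e -> o, i -> u / B C0 _: fires at position(s) 3: akuvumasfoka
2. f -> v, k -> g, p -> b, s -> z, t -> d / V _ V: fires at position(s) 2, 11: aguvumasfoga
3. f -> v, s -> z / _ Z: no change
surface: aguvumasfoga


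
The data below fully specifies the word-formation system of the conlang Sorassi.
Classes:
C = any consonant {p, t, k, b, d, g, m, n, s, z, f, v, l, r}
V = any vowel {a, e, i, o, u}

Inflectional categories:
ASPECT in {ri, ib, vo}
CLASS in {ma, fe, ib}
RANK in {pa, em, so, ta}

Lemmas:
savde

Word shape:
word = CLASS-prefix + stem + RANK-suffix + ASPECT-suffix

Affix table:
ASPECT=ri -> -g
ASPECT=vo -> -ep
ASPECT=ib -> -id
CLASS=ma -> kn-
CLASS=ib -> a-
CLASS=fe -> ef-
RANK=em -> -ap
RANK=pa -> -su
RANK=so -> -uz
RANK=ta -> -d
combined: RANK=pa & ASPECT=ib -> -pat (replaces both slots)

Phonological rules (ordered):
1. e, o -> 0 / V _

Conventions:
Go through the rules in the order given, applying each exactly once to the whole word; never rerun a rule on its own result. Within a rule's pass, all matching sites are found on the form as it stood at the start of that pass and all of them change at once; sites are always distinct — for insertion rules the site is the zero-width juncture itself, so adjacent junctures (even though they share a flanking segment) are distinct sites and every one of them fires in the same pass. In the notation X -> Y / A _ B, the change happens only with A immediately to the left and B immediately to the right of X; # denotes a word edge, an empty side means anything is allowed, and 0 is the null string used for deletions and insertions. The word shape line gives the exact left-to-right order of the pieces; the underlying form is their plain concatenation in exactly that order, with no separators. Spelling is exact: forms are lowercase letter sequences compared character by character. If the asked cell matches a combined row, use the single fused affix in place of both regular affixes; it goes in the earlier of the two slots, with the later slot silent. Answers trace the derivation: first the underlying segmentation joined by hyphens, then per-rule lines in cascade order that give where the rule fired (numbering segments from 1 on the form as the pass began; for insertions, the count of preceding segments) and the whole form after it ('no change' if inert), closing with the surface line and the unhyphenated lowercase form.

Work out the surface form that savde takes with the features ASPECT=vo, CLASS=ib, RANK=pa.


underlying: a-savde-su-ep
1. e, o -> 0 / V _: fires at position(s) 9: asavdesup
surface: asavdesup


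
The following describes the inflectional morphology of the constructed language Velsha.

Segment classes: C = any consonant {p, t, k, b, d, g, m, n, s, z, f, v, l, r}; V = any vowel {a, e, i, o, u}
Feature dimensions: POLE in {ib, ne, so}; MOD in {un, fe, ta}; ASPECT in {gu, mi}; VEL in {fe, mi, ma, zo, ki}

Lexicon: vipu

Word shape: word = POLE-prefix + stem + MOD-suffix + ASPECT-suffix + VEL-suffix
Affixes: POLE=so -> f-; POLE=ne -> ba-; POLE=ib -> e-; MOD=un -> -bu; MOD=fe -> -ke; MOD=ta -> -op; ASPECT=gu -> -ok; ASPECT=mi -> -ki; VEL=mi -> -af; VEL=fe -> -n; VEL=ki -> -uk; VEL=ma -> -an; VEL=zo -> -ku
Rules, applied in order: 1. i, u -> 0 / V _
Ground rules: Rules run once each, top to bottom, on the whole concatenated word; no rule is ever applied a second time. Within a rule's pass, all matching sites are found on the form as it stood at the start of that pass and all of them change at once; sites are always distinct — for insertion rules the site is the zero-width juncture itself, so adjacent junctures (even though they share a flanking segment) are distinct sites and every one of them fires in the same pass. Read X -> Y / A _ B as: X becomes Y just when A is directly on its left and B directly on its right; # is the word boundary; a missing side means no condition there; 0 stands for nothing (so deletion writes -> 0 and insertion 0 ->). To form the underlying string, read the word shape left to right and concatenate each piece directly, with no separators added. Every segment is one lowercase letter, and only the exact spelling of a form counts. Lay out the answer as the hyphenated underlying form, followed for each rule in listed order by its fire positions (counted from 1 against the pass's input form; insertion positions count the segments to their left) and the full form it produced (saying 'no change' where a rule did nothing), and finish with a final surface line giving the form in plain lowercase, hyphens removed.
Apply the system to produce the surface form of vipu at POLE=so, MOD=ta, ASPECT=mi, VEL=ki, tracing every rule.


underlying: f-vipu-op-ki-uk
1. i, u -> 0 / V _: fires at position(s) 10: fvipuopkik
surface: fvipuopkik
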